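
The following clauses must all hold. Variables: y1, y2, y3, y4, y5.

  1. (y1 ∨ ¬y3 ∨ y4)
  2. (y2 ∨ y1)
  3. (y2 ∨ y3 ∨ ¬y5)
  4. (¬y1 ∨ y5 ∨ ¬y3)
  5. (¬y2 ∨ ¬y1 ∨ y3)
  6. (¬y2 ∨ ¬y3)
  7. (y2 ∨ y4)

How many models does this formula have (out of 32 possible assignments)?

6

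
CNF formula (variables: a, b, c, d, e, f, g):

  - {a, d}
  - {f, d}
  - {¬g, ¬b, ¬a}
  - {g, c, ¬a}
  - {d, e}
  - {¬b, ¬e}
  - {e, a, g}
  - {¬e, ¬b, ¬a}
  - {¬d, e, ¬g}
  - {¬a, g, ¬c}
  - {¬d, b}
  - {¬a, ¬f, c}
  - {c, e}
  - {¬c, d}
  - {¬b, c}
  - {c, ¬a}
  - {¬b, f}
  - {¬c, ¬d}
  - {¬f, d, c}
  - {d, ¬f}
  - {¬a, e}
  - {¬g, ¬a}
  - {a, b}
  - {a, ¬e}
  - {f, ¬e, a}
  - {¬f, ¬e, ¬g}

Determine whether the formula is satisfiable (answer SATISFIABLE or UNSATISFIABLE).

UNSATISFIABLE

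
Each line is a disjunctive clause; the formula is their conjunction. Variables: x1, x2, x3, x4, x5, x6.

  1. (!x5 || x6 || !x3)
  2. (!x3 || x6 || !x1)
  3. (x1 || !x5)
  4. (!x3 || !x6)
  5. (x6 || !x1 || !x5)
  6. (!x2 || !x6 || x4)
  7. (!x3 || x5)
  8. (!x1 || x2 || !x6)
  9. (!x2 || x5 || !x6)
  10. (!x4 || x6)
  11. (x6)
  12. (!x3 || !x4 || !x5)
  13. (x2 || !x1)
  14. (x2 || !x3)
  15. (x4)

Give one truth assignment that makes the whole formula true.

x1=False, x2=False, x3=False, x4=True, x5=False, x6=True

Check each clause:
  1. (x6 || !x3 || !x5) — !x5 is true.
  2. (x6 || !x3 || !x1) — !x3 is true.
  3. (x1 || !x5) — !x5 is true.
  4. (!x3 || !x6) — !x3 is true.
  5. (!x5 || x6 || !x1) — !x5 is true.
  6. (!x2 || x4 || !x6) — x4 is true.
  7. (x5 || !x3) — !x3 is true.
  8. (!x1 || !x6 || x2) — !x1 is true.
  9. (!x2 || !x6 || x5) — !x2 is true.
  10. (x6 || !x4) — x6 is true.
  11. (x6) — x6 is true.
  12. (!x4 || !x3 || !x5) — !x5 is true.
  13. (x2 || !x1) — !x1 is true.
  14. (x2 || !x3) — !x3 is true.
  15. (x4) — x4 is true.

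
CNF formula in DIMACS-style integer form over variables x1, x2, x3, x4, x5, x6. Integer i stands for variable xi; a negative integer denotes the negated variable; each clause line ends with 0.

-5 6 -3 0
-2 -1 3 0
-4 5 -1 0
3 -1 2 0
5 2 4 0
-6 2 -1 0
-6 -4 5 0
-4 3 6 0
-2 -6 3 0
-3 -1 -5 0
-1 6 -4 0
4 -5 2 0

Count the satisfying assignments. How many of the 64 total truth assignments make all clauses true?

12

Split on x1, then x2.
  x1=1, x2=1: remaining (x3,x4,x5,x6) ∈ {(1,0,0,0); (1,0,0,1)} — 2.
  x1=1, x2=0: a clause becomes empty — 0.
  x1=0, x2=1: 7 of the 16 assignments to (x3,x4,x5,x6) work.
  x1=0, x2=0: remaining (x3,x4,x5,x6) ∈ {(0,1,1,1); (1,1,0,0); (1,1,1,1)} — 3.
Total: 2 + 0 + 7 + 3 = 12.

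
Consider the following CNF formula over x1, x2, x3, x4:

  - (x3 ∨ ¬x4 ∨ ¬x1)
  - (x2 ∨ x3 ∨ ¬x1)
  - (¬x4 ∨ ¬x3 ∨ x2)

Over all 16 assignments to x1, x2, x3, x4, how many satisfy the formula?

Split on x3, then x1.
  x3=T, x1=T: remaining (x2,x4) ∈ {(F,F); (T,F); (T,T)} — 3.
  x3=T, x1=F: remaining (x2,x4) ∈ {(F,F); (T,F); (T,T)} — 3.
  x3=F, x1=T: remaining (x2,x4) ∈ {(T,F)} — 1.
  x3=F, x1=F: remaining (x2,x4) ∈ {(F,F); (F,T); (T,F); (T,T)} — 4.
Total: 3 + 3 + 1 + 4 = 11.

11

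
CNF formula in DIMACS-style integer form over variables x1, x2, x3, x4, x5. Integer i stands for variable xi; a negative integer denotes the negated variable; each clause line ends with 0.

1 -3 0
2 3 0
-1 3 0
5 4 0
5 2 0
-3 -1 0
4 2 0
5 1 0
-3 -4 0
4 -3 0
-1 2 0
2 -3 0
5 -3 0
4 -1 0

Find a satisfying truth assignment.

x2 occurs only positively in the remaining clauses — set x2 = True.
Pure literal: x5 appears only positively; assign x5 = True.
Branch on x1: take x1 = False.
  then x3 is forced to False.
x4 is now unconstrained; take x4 = True.
Check each clause:
  1. {x1, ¬x3} — ¬x3 is true.
  2. {x3, x2} — x2 is true.
  3. {x3, ¬x1} — ¬x1 is true.
  4. {x5, x4} — x4 is true.
  5. {x5, x2} — x2 is true.
  6. {¬x3, ¬x1} — ¬x3 is true.
  7. {x4, x2} — x2 is true.
  8. {x5, x1} — x5 is true.
  9. {¬x4, ¬x3} — ¬x3 is true.
  10. {x4, ¬x3} — x4 is true.
  11. {¬x1, x2} — x2 is true.
  12. {x2, ¬x3} — x2 is true.
  13. {¬x3, x5} — x5 is true.
  14. {x4, ¬x1} — x4 is true.

x1 = F, x2 = T, x3 = F, x4 = T, x5 = T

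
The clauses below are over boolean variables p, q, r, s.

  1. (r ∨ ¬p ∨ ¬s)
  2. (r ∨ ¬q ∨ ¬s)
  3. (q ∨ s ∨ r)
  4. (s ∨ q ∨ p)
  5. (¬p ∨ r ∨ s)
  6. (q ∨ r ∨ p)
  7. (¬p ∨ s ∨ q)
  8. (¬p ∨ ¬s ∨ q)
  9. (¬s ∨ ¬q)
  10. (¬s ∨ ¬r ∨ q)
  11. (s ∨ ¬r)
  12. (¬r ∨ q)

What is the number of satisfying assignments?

Satisfying assignments:
  p=F q=T r=F s=F
That's 1 in total.

1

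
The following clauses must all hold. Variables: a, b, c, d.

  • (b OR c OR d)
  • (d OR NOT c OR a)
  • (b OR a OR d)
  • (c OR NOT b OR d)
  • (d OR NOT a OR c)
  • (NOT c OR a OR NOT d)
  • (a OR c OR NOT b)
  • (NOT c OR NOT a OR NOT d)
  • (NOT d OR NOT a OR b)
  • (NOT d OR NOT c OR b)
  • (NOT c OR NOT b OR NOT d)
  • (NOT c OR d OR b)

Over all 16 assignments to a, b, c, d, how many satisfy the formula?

3

Satisfying assignments:
  a=0 b=0 c=0 d=1
  a=1 b=1 c=0 d=1
  a=1 b=1 c=1 d=0
Count: 3.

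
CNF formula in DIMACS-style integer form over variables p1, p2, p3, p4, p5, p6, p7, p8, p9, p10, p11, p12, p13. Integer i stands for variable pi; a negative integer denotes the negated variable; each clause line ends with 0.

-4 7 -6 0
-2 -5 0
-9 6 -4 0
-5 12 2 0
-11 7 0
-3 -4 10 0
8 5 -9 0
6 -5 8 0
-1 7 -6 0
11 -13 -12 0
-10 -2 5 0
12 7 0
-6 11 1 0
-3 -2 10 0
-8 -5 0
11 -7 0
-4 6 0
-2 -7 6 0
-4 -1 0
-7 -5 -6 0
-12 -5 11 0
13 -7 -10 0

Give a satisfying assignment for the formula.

p3 occurs only negated in the remaining clauses — set p3 = False.
Pure literal: p4 appears only negated; assign p4 = False.
Try p1 = True.
Try p2 = True.
  then p5 is forced to False.
  then p10 is forced to False.
For the remaining variables, p6 = True, p7 = True, p8 = True, p9 = False, p11 = True, p12 = True, p13 = True works.
Check each clause:
  1. (~p6 | ~p4 | p7) — ~p4 is true.
  2. (~p5 | ~p2) — ~p5 is true.
  3. (~p9 | p6 | ~p4) — ~p4 is true.
  4. (p2 | ~p5 | p12) — p2 is true.
  5. (~p11 | p7) — p7 is true.
  6. (~p3 | p10 | ~p4) — ~p4 is true.
  7. (~p9 | p8 | p5) — p8 is true.
  8. (p8 | ~p5 | p6) — p8 is true.
  9. (~p1 | p7 | ~p6) — p7 is true.
  10. (~p12 | ~p13 | p11) — p11 is true.
  11. (p5 | ~p10 | ~p2) — ~p10 is true.
  12. (p12 | p7) — p12 is true.
  13. (p11 | p1 | ~p6) — p1 is true.
  14. (~p3 | p10 | ~p2) — ~p3 is true.
  15. (~p8 | ~p5) — ~p5 is true.
  16. (p11 | ~p7) — p11 is true.
  17. (~p4 | p6) — ~p4 is true.
  18. (~p2 | ~p7 | p6) — p6 is true.
  19. (~p4 | ~p1) — ~p4 is true.
  20. (~p5 | ~p7 | ~p6) — ~p5 is true.
  21. (~p12 | ~p5 | p11) — p11 is true.
  22. (p13 | ~p10 | ~p7) — p13 is true.

p1=True, p2=True, p3=False, p4=False, p5=False, p6=True, p7=True, p8=True, p9=False, p10=False, p11=True, p12=True, p13=True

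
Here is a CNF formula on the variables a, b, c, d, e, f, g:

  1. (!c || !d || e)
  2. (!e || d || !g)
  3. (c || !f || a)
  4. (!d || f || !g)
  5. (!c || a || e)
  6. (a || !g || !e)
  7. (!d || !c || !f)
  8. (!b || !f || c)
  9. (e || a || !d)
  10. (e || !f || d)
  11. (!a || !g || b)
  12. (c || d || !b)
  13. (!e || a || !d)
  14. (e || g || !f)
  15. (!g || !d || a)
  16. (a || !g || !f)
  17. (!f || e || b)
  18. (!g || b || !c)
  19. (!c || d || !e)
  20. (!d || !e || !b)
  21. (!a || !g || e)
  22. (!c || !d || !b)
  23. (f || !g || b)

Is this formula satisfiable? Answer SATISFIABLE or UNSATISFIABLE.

SATISFIABLE

Branch on a: take a = True.
Try b = False.
  then g is forced to False.
Try c = False.
For the remaining variables, d = False, e = False, f = False works.
So a = T  b = F  c = F  d = F  e = F  f = F  g = F is a satisfying assignment.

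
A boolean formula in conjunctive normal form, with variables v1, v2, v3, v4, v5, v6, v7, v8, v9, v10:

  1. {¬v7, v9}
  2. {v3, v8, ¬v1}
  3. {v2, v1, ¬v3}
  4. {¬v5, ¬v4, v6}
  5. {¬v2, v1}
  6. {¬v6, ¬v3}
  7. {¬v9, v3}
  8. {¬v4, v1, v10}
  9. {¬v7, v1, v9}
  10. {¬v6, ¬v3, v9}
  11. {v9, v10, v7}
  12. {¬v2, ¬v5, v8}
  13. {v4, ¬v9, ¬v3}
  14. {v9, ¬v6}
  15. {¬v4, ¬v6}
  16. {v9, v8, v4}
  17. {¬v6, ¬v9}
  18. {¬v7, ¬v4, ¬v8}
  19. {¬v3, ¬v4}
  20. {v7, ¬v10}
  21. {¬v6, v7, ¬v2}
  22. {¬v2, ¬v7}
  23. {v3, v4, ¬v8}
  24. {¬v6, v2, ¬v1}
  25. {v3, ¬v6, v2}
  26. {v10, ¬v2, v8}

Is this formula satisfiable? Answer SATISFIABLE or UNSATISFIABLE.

v3 = True:
  propagation gives v6=False, v4=False, v9=False, v7=False; an empty clause results — contradiction.
v3 = False:
  propagation gives v9=False, v7=False, v10=True; an empty clause results — contradiction.
Every branch closes, so no satisfying assignment exists.

UNSATISFIABLE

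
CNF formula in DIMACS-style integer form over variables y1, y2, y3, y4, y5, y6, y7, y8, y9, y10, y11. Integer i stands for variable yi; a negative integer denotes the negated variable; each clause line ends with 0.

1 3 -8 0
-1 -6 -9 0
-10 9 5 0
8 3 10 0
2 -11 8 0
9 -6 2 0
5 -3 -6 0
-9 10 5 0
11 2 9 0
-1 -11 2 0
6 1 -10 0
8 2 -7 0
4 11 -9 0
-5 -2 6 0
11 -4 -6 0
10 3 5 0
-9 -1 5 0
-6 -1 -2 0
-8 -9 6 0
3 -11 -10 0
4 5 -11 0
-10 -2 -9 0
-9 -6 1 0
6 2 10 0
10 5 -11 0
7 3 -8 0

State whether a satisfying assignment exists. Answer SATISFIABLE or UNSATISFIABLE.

SATISFIABLE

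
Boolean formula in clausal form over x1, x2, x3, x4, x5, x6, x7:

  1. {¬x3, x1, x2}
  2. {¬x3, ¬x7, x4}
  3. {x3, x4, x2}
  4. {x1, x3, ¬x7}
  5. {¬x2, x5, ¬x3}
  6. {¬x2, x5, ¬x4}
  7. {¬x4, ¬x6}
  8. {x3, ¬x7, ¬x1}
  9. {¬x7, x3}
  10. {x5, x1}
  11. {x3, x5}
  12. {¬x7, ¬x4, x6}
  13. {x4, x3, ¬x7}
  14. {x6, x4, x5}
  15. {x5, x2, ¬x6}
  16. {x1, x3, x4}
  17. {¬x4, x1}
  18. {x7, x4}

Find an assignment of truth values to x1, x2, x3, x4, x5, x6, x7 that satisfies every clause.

Set x1 = True and propagate.
For the remaining variables, x2 = False, x3 = True, x4 = True, x5 = False, x6 = False, x7 = False works.

x1=True, x2=False, x3=True, x4=True, x5=False, x6=False, x7=False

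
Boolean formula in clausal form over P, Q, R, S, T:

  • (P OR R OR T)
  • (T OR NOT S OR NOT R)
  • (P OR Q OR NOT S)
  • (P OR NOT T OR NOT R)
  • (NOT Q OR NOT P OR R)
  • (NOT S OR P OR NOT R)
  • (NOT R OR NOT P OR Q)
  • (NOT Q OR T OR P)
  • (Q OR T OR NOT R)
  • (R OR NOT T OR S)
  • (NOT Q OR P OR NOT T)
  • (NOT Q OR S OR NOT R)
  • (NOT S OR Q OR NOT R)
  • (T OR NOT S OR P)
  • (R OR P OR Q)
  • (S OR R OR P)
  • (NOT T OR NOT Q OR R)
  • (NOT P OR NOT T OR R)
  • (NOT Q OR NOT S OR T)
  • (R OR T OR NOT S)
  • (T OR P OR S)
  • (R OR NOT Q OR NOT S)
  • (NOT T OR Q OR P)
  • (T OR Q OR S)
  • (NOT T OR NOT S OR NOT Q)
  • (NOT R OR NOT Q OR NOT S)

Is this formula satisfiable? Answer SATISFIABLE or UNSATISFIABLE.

UNSATISFIABLE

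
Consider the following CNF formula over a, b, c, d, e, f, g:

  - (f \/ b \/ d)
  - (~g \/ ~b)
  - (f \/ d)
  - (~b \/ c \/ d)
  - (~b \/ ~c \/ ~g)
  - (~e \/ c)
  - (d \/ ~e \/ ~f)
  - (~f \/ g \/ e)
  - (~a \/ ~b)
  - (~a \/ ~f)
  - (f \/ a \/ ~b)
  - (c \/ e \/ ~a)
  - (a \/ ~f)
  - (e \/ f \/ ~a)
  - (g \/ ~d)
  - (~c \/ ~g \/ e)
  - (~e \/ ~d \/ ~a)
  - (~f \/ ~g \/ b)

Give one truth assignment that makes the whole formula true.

Set a = False and propagate.
  then f is forced to False.
  then d is forced to True.
  then b is forced to False.
  then g is forced to True.
Set c = True and propagate.
  then e is forced to True.

a=False, b=False, c=True, d=True, e=True, f=False, g=True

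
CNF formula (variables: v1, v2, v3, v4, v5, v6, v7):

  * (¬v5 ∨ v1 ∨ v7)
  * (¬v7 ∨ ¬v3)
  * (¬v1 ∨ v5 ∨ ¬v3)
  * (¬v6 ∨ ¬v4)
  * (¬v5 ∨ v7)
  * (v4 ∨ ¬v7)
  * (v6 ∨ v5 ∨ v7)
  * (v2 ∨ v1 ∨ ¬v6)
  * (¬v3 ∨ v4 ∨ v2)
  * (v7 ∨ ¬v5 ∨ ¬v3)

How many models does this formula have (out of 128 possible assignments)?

Split on v7, then v5.
  v7=T, v5=T: remaining (v1,v2,v3,v4,v6) ∈ {(F,F,F,T,F); (F,T,F,T,F); (T,F,F,T,F); (T,T,F,T,F)} — 4.
  v7=T, v5=F: remaining (v1,v2,v3,v4,v6) ∈ {(F,F,F,T,F); (F,T,F,T,F); (T,F,F,T,F); (T,T,F,T,F)} — 4.
  v7=F, v5=T: a clause becomes empty — 0.
  v7=F, v5=F: remaining (v1,v2,v3,v4,v6) ∈ {(F,T,F,F,T); (F,T,T,F,T); (T,F,F,F,T); (T,T,F,F,T)} — 4.
Total: 4 + 4 + 0 + 4 = 12.

12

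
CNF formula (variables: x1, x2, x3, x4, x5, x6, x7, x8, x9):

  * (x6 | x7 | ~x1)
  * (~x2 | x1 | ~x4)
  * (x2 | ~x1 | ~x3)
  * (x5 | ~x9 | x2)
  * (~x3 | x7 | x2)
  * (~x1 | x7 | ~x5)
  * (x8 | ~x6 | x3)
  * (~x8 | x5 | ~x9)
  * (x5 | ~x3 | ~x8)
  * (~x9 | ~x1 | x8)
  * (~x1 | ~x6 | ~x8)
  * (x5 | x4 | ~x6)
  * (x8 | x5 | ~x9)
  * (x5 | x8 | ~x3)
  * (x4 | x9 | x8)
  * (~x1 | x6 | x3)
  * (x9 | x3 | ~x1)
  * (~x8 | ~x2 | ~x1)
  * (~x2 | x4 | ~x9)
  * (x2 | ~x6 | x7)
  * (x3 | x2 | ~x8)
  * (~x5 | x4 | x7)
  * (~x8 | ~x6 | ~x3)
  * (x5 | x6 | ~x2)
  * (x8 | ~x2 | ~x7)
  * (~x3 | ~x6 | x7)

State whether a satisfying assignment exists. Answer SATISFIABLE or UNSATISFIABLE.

Branch on x1: take x1 = False.
Set x2 = False and propagate.
Set x3 = False and propagate.
  then x8 is forced to False.
  then x6 is forced to False.
For the remaining variables, x4 = True, x5 = True, x7 = True, x9 = True works.
So x1=F  x2=F  x3=F  x4=T  x5=T  x6=F  x7=T  x8=F  x9=T is a satisfying assignment.

SATISFIABLE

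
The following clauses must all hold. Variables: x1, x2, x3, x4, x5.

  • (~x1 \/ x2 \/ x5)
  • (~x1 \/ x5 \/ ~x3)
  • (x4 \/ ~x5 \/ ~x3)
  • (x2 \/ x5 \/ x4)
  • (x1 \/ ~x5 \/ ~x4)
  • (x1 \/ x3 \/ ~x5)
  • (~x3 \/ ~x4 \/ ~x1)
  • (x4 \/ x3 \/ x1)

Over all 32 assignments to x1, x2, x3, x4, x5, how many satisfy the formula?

11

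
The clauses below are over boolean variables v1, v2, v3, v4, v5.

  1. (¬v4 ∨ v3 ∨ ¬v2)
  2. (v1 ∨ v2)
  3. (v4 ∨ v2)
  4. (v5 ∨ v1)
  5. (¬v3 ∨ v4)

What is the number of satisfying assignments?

10

Split on v2, then v4.
  v2=1, v4=1: remaining (v1,v3,v5) ∈ {(0,1,1); (1,1,0); (1,1,1)} — 3.
  v2=1, v4=0: remaining (v1,v3,v5) ∈ {(0,0,1); (1,0,0); (1,0,1)} — 3.
  v2=0, v4=1: remaining (v1,v3,v5) ∈ {(1,0,0); (1,0,1); (1,1,0); (1,1,1)} — 4.
  v2=0, v4=0: a clause becomes empty — 0.
Total: 3 + 3 + 4 + 0 = 10.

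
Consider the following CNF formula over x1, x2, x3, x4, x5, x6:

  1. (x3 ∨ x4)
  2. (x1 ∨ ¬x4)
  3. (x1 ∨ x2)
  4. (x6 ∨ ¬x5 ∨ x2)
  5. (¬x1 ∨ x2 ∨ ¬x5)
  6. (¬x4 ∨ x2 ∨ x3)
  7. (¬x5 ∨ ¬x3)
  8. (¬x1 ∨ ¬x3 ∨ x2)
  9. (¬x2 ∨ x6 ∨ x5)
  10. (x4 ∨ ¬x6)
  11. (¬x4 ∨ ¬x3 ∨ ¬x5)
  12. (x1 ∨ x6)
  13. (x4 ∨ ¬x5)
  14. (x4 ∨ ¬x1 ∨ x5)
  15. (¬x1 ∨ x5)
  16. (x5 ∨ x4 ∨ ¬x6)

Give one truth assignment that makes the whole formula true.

x1 = 1, x2 = 1, x3 = 0, x4 = 1, x5 = 1, x6 = 1

Try x1 = True.
  then x5 is forced to True.
  then x2 is forced to True.
  then x3 is forced to False.
  then x4 is forced to True.
x6 is now unconstrained; take x6 = True.
Check each clause:
  1. (x4 ∨ x3) — x4 is true.
  2. (¬x4 ∨ x1) — x1 is true.
  3. (x1 ∨ x2) — x1 is true.
  4. (x2 ∨ ¬x5 ∨ x6) — x2 is true.
  5. (¬x1 ∨ ¬x5 ∨ x2) — x2 is true.
  6. (¬x4 ∨ x2 ∨ x3) — x2 is true.
  7. (¬x3 ∨ ¬x5) — ¬x3 is true.
  8. (x2 ∨ ¬x1 ∨ ¬x3) — x2 is true.
  9. (¬x2 ∨ x6 ∨ x5) — x5 is true.
  10. (¬x6 ∨ x4) — x4 is true.
  11. (¬x3 ∨ ¬x5 ∨ ¬x4) — ¬x3 is true.
  12. (x1 ∨ x6) — x1 is true.
  13. (¬x5 ∨ x4) — x4 is true.
  14. (¬x1 ∨ x5 ∨ x4) — x4 is true.
  15. (x5 ∨ ¬x1) — x5 is true.
  16. (x4 ∨ x5 ∨ ¬x6) — x4 is true.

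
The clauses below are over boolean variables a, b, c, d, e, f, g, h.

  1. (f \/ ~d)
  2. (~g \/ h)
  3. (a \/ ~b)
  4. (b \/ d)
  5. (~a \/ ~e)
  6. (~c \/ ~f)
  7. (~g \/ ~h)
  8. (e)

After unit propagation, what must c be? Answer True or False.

False

(e) is a unit clause: e = True.
In (~e \/ ~a), ~e is now false; ~a must hold, so a = False.
(~b \/ a) with a = False leaves only ~b, so b = False.
(b \/ d) with b = False leaves only d, so d = True.
(~d \/ f): since d = True, the clause reduces to (f). f = True.
From (~c \/ ~f) and f = True: c = False.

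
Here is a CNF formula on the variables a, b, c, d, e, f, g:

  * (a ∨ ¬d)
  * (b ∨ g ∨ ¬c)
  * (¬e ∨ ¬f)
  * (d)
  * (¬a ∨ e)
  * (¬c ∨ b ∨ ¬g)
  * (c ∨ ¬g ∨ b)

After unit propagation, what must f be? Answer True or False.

(d) stands alone — d = True.
(a ∨ ¬d) with d = True leaves only a, so a = True.
In (¬a ∨ e), ¬a is now false; e must hold, so e = True.
(¬e ∨ ¬f) with e = True leaves only ¬f, so f = False.

False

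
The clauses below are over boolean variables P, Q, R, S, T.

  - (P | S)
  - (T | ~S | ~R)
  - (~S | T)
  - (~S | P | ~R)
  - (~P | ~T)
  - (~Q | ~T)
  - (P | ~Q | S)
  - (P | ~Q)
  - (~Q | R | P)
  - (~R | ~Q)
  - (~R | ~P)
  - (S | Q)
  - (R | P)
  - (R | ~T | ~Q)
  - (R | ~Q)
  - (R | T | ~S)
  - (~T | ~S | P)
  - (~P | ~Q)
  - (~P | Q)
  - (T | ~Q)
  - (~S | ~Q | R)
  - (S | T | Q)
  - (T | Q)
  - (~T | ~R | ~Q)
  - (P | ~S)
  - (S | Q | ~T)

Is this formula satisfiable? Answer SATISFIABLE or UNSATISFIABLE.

UNSATISFIABLE

Q = True:
  propagation gives T=False; an empty clause results — contradiction.
Q = False:
  propagation gives S=True, T=True, P=False; an empty clause results — contradiction.
Every branch closes, so no satisfying assignment exists.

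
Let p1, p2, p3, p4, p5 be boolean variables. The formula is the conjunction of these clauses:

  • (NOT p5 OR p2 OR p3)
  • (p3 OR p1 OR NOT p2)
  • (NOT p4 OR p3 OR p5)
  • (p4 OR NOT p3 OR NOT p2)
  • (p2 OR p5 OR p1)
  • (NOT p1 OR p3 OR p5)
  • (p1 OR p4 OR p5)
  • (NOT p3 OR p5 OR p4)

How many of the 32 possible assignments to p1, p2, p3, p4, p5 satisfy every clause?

11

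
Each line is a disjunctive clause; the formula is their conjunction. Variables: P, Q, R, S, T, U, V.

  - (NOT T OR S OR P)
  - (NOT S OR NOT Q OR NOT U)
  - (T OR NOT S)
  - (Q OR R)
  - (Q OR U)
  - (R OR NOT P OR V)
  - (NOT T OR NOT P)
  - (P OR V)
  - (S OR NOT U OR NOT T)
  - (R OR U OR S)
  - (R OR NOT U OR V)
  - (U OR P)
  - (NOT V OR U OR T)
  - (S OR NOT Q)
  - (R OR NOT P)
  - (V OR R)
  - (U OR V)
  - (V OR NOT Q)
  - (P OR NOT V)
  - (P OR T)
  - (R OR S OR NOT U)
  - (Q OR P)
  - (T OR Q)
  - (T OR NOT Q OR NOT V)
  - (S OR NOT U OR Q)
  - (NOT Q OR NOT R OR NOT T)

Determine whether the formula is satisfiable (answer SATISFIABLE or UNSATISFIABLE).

UNSATISFIABLE

Q = True:
  propagation gives S=True, U=False, T=True, P=False; an empty clause results — contradiction.
Q = False:
  propagation gives R=True, U=True, P=True, T=False; an empty clause results — contradiction.
Every branch closes, so no satisfying assignment exists.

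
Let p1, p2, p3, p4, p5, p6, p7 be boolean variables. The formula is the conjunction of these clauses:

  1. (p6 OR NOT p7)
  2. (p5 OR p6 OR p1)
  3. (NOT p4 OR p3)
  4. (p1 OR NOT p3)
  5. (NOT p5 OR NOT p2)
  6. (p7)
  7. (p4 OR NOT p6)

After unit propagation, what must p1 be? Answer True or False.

True

Unit clause (p7) sets p7 = True.
From (NOT p7 OR p6) and p7 = True: p6 = True.
(p4 OR NOT p6): since p6 = True, the clause reduces to (p4). p4 = True.
(p3 OR NOT p4) with p4 = True leaves only p3, so p3 = True.
In (NOT p3 OR p1), NOT p3 is now false; p1 must hold, so p1 = True.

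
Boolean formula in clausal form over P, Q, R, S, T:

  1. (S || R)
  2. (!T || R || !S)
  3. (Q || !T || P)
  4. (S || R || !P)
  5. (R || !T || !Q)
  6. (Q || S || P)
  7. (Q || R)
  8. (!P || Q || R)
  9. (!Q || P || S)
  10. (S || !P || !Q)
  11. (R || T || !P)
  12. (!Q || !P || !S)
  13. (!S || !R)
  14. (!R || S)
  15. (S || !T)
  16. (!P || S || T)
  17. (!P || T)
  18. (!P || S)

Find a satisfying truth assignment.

Branch on P: take P = False.
Branch on Q: take Q = True.
  then S is forced to True.
  then R is forced to False.
  then T is forced to False.
Every clause has at least one true literal under this assignment.
Check each clause:
  1. (S || R) — S is true.
  2. (!T || !S || R) — !T is true.
  3. (!T || P || Q) — Q is true.
  4. (!P || R || S) — S is true.
  5. (!Q || !T || R) — !T is true.
  6. (S || Q || P) — Q is true.
  7. (R || Q) — Q is true.
  8. (Q || !P || R) — Q is true.
  9. (S || !Q || P) — S is true.
  10. (S || !P || !Q) — S is true.
  11. (R || T || !P) — !P is true.
  12. (!P || !S || !Q) — !P is true.
  13. (!R || !S) — !R is true.
  14. (!R || S) — S is true.
  15. (S || !T) — !T is true.
  16. (T || !P || S) — S is true.
  17. (!P || T) — !P is true.
  18. (!P || S) — S is true.

P = False, Q = True, R = False, S = True, T = False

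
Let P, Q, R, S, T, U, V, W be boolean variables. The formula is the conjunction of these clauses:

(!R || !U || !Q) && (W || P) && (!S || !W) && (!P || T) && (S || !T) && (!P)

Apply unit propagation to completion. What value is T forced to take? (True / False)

False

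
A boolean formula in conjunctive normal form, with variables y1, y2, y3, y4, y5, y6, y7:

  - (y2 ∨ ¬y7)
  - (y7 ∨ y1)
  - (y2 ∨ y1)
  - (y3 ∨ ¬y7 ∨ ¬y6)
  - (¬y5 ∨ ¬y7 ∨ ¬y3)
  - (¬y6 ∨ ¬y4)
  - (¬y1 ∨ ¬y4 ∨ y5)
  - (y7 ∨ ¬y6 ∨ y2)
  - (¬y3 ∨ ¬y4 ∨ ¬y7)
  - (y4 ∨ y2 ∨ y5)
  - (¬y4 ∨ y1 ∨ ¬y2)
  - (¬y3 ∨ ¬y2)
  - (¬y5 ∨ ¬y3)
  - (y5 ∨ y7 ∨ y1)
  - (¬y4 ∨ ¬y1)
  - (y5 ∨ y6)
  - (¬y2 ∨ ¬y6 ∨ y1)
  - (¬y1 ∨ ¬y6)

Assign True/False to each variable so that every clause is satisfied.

y1 = 1, y2 = 0, y3 = 0, y4 = 0, y5 = 1, y6 = 0, y7 = 0

Branch on y1: take y1 = True.
  then y4 is forced to False.
  then y6 is forced to False.
  then y5 is forced to True.
  then y3 is forced to False.
Branch on y2: take y2 = False.
  then y7 is forced to False.
Every clause has at least one true literal under this assignment.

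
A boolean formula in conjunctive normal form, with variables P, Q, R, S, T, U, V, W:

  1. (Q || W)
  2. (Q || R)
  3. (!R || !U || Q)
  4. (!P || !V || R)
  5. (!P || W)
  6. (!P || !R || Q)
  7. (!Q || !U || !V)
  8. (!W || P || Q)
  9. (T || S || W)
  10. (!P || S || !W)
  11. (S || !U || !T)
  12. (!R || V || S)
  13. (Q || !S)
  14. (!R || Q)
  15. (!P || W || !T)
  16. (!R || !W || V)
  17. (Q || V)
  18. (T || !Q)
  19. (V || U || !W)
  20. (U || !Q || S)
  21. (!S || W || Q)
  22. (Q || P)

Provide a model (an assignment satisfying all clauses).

P=F  Q=T  R=T  S=T  T=T  U=F  V=T  W=F

Branch on P: take P = False.
  then Q is forced to True.
  then T is forced to True.
The remaining clauses are satisfied by R = True, S = True, U = False, V = True, W = False.
Every clause has at least one true literal under this assignment.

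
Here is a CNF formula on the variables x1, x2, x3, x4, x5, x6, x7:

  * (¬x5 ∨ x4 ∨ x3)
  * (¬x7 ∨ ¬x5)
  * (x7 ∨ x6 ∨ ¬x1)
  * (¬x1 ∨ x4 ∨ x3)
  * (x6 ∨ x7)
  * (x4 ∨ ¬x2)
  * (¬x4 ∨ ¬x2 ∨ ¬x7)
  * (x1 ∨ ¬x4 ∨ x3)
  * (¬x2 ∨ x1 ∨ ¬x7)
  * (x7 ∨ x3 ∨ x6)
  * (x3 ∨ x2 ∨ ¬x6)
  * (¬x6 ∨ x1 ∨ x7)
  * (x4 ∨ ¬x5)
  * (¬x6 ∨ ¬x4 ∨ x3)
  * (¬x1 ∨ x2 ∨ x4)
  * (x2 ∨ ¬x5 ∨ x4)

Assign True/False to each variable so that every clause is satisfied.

x1=T  x2=T  x3=T  x4=T  x5=T  x6=T  x7=F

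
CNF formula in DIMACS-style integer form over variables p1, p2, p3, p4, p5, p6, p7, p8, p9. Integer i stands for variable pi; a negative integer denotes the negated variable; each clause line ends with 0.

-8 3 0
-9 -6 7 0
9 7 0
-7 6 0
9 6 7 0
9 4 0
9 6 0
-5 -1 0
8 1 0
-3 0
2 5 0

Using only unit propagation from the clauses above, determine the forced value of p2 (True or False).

True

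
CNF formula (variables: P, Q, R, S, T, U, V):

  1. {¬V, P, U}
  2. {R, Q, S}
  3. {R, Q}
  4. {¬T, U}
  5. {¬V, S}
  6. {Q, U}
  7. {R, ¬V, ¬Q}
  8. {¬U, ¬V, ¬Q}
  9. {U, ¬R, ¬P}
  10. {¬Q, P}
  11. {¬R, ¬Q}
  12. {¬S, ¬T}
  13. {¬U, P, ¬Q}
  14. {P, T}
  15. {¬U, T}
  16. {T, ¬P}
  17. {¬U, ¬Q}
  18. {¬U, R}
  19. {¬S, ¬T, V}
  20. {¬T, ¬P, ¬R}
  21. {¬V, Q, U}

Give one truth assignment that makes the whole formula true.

P=False, Q=False, R=True, S=False, T=True, U=True, V=False

Check each clause:
  1. {¬V, P, U} — ¬V is true.
  2. {Q, R, S} — R is true.
  3. {R, Q} — R is true.
  4. {¬T, U} — U is true.
  5. {¬V, S} — ¬V is true.
  6. {U, Q} — U is true.
  7. {¬Q, ¬V, R} — ¬V is true.
  8. {¬U, ¬Q, ¬V} — ¬V is true.
  9. {¬P, U, ¬R} — U is true.
  10. {¬Q, P} — ¬Q is true.
  11. {¬R, ¬Q} — ¬Q is true.
  12. {¬T, ¬S} — ¬S is true.
  13. {¬U, ¬Q, P} — ¬Q is true.
  14. {P, T} — T is true.
  15. {T, ¬U} — T is true.
  16. {T, ¬P} — T is true.
  17. {¬Q, ¬U} — ¬Q is true.
  18. {¬U, R} — R is true.
  19. {¬T, ¬S, V} — ¬S is true.
  20. {¬T, ¬R, ¬P} — ¬P is true.
  21. {¬V, Q, U} — ¬V is true.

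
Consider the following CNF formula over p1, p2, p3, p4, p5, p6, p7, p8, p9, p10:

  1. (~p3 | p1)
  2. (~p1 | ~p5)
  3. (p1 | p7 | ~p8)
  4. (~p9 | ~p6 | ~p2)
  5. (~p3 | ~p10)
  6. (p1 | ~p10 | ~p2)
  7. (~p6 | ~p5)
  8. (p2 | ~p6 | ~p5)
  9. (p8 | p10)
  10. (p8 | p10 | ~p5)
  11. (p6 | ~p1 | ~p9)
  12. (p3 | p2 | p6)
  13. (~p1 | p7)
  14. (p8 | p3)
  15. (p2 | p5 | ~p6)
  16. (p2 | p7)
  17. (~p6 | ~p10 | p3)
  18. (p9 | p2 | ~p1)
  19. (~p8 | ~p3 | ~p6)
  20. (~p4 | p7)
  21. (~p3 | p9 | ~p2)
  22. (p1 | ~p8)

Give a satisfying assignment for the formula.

Pure literal: p4 appears only negated; assign p4 = False.
p7 occurs only positively in the remaining clauses — set p7 = True.
Set p1 = True and propagate.
  then p5 is forced to False.
Set p2 = True and propagate.
Try p3 = False.
  then p8 is forced to True.
For the remaining variables, p6 = True, p9 = False, p10 = False works.
Every clause has at least one true literal under this assignment.
Check each clause:
  1. (~p3 | p1) — p1 is true.
  2. (~p5 | ~p1) — ~p5 is true.
  3. (~p8 | p7 | p1) — p1 is true.
  4. (~p9 | ~p6 | ~p2) — ~p9 is true.
  5. (~p10 | ~p3) — ~p3 is true.
  6. (~p10 | p1 | ~p2) — p1 is true.
  7. (~p6 | ~p5) — ~p5 is true.
  8. (~p5 | ~p6 | p2) — p2 is true.
  9. (p8 | p10) — p8 is true.
  10. (~p5 | p8 | p10) — p8 is true.
  11. (~p9 | p6 | ~p1) — p6 is true.
  12. (p3 | p2 | p6) — p2 is true.
  13. (p7 | ~p1) — p7 is true.
  14. (p8 | p3) — p8 is true.
  15. (p5 | ~p6 | p2) — p2 is true.
  16. (p2 | p7) — p2 is true.
  17. (p3 | ~p6 | ~p10) — ~p10 is true.
  18. (p2 | ~p1 | p9) — p2 is true.
  19. (~p6 | ~p3 | ~p8) — ~p3 is true.
  20. (p7 | ~p4) — ~p4 is true.
  21. (~p3 | p9 | ~p2) — ~p3 is true.
  22. (p1 | ~p8) — p1 is true.

p1=1, p2=1, p3=0, p4=0, p5=0, p6=1, p7=1, p8=1, p9=0, p10=0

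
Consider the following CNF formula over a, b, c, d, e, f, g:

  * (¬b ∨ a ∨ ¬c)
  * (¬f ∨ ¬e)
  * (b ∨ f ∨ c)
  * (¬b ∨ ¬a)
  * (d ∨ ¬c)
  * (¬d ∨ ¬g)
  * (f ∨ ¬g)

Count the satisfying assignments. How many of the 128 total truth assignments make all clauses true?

Case analysis on b and c:
  b=T, c=T: a clause becomes empty — 0.
  b=T, c=F: 7 of the 32 assignments to (a,d,e,f,g) work.
  b=F, c=T: a free; 3 ways for (d,e,f,g) × 2^1 = 6.
  b=F, c=F: a free; 3 ways for (d,e,f,g) × 2^1 = 6.
Total: 0 + 7 + 6 + 6 = 19.

19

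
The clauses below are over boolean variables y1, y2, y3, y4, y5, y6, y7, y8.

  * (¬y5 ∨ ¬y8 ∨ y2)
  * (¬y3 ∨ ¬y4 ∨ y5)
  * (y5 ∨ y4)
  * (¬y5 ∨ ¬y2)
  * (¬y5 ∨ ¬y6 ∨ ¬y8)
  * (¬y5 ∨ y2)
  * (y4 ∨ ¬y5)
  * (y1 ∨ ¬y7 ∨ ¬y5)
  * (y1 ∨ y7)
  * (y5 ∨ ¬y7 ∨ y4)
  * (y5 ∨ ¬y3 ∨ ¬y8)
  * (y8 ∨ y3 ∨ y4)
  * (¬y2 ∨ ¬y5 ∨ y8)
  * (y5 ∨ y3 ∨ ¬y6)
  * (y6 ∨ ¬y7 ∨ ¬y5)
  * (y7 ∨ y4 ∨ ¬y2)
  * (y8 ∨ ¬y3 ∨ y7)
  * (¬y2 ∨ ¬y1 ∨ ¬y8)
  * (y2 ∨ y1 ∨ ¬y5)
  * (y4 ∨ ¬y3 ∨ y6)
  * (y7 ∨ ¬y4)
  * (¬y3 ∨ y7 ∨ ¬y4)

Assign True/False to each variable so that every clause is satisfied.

y1=True, y2=True, y3=False, y4=True, y5=False, y6=False, y7=True, y8=False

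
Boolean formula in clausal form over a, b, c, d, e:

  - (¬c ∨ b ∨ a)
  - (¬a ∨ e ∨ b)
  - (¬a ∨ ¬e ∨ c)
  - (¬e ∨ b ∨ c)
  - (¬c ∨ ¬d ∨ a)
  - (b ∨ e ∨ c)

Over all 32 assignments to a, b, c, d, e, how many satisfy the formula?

Split on c, then a.
  c=1, a=1: d free; 3 ways for (b,e) × 2^1 = 6.
  c=1, a=0: remaining (b,d,e) ∈ {(1,0,0); (1,0,1)} — 2.
  c=0, a=1: remaining (b,d,e) ∈ {(1,0,0); (1,1,0)} — 2.
  c=0, a=0: remaining (b,d,e) ∈ {(1,0,0); (1,0,1); (1,1,0); (1,1,1)} — 4.
Total: 6 + 2 + 2 + 4 = 14.

14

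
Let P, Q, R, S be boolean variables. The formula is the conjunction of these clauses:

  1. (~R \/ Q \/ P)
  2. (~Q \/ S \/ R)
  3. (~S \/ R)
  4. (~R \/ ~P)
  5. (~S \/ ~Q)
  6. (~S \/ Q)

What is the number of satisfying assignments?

3

The models are:
  P=F Q=F R=F S=F
  P=F Q=T R=T S=F
  P=T Q=F R=F S=F
Count: 3.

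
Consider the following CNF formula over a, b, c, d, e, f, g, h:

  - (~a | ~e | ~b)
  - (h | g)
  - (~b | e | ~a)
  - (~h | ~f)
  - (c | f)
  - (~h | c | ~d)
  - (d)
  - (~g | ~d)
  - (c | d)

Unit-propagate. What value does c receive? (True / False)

(d) stands alone — d = True.
(~g | ~d) with d = True leaves only ~g, so g = False.
From (h | g) and g = False: h = True.
(~h | ~f) with h = True leaves only ~f, so f = False.
In (f | c), f is now false; c must hold, so c = True.

True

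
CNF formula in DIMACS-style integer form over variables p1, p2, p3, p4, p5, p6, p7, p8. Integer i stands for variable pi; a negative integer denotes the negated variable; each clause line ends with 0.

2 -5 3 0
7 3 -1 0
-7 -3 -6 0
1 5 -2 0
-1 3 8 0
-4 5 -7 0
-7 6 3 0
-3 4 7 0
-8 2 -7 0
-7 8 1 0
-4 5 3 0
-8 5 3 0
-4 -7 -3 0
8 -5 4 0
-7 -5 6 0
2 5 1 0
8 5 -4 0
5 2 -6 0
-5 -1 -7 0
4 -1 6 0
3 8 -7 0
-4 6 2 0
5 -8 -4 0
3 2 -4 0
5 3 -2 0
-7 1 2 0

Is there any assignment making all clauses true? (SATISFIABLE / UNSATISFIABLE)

Try p1 = False.
The remaining clauses are satisfied by p2 = True, p3 = False, p4 = True, p5 = True, p6 = True, p7 = True, p8 = True.
Every clause has at least one true literal under this assignment.
So p1=False, p2=True, p3=False, p4=True, p5=True, p6=True, p7=True, p8=True is a satisfying assignment.

SATISFIABLE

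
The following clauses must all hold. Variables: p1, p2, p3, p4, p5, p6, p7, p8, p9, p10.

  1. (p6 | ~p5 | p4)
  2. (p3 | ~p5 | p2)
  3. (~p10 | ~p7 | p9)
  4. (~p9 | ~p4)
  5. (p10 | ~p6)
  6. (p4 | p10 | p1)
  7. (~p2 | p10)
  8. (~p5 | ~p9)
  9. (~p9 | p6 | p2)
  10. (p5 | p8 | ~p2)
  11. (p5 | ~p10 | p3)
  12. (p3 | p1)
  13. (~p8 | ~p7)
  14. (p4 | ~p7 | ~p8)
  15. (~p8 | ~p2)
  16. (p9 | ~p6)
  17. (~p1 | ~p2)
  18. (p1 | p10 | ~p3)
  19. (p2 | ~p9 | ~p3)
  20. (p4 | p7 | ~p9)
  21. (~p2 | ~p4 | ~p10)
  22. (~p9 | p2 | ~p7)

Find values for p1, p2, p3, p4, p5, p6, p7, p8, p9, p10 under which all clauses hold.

p1 = T, p2 = F, p3 = T, p4 = T, p5 = F, p6 = F, p7 = F, p8 = T, p9 = F, p10 = T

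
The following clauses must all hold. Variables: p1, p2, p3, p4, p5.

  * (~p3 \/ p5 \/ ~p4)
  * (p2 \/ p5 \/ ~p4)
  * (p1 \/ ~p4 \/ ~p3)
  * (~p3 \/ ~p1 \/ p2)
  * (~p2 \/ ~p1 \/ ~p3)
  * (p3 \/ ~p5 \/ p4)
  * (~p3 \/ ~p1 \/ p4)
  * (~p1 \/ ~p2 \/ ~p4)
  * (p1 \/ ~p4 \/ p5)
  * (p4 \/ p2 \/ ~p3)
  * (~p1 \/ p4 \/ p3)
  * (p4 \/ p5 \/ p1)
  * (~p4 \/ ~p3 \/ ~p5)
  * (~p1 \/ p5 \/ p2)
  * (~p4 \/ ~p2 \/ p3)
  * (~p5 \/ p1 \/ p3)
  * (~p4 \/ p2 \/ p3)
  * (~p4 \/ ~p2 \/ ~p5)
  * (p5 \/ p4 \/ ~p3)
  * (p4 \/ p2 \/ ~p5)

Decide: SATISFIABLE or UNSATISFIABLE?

SATISFIABLE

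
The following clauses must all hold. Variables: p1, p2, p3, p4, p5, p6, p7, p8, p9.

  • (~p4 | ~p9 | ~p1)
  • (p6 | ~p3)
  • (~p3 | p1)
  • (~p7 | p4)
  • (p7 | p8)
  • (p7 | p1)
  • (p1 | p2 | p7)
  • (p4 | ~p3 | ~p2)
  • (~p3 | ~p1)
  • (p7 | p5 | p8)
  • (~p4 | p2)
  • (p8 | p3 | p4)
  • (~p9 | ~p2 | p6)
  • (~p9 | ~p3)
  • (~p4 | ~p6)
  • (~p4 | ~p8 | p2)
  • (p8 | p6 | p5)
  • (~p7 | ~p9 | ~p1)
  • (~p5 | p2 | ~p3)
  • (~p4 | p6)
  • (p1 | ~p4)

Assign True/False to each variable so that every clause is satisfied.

p1=True, p2=False, p3=False, p4=False, p5=False, p6=False, p7=False, p8=True, p9=False

Pure literal: p9 appears only negated; assign p9 = False.
Branch on p1: take p1 = True.
  then p3 is forced to False.
For the remaining variables, p2 = False, p4 = False, p5 = False, p6 = False, p7 = False, p8 = True works.
Check each clause:
  1. (~p1 | ~p9 | ~p4) — ~p4 is true.
  2. (p6 | ~p3) — ~p3 is true.
  3. (p1 | ~p3) — p1 is true.
  4. (~p7 | p4) — ~p7 is true.
  5. (p8 | p7) — p8 is true.
  6. (p7 | p1) — p1 is true.
  7. (p1 | p7 | p2) — p1 is true.
  8. (p4 | ~p3 | ~p2) — ~p3 is true.
  9. (~p3 | ~p1) — ~p3 is true.
  10. (p8 | p5 | p7) — p8 is true.
  11. (~p4 | p2) — ~p4 is true.
  12. (p4 | p3 | p8) — p8 is true.
  13. (~p9 | p6 | ~p2) — ~p2 is true.
  14. (~p3 | ~p9) — ~p3 is true.
  15. (~p4 | ~p6) — ~p6 is true.
  16. (~p4 | p2 | ~p8) — ~p4 is true.
  17. (p5 | p8 | p6) — p8 is true.
  18. (~p9 | ~p7 | ~p1) — ~p7 is true.
  19. (p2 | ~p5 | ~p3) — ~p5 is true.
  20. (~p4 | p6) — ~p4 is true.
  21. (~p4 | p1) — p1 is true.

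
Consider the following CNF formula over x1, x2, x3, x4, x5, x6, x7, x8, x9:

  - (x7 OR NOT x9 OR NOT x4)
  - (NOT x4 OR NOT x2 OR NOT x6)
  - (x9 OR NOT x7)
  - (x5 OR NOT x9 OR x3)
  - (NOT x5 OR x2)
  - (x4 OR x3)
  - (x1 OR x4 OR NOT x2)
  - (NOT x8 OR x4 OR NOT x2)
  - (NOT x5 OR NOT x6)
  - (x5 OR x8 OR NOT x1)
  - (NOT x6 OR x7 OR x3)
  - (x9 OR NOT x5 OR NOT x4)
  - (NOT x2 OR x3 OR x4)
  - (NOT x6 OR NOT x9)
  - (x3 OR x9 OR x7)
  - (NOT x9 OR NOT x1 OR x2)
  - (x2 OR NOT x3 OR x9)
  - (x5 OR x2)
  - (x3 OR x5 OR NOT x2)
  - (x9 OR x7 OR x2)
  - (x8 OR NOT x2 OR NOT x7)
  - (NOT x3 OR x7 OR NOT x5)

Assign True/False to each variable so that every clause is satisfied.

x1=F, x2=T, x3=T, x4=T, x5=T, x6=F, x7=T, x8=T, x9=T

Check each clause:
  1. (NOT x9 OR NOT x4 OR x7) — x7 is true.
  2. (NOT x2 OR NOT x6 OR NOT x4) — NOT x6 is true.
  3. (x9 OR NOT x7) — x9 is true.
  4. (NOT x9 OR x5 OR x3) — x3 is true.
  5. (x2 OR NOT x5) — x2 is true.
  6. (x4 OR x3) — x3 is true.
  7. (NOT x2 OR x1 OR x4) — x4 is true.
  8. (NOT x2 OR NOT x8 OR x4) — x4 is true.
  9. (NOT x5 OR NOT x6) — NOT x6 is true.
  10. (x8 OR x5 OR NOT x1) — x8 is true.
  11. (x3 OR NOT x6 OR x7) — NOT x6 is true.
  12. (NOT x4 OR x9 OR NOT x5) — x9 is true.
  13. (x3 OR NOT x2 OR x4) — x3 is true.
  14. (NOT x9 OR NOT x6) — NOT x6 is true.
  15. (x7 OR x9 OR x3) — x9 is true.
  16. (NOT x9 OR NOT x1 OR x2) — x2 is true.
  17. (x2 OR NOT x3 OR x9) — x9 is true.
  18. (x5 OR x2) — x2 is true.
  19. (NOT x2 OR x3 OR x5) — x3 is true.
  20. (x7 OR x2 OR x9) — x9 is true.
  21. (x8 OR NOT x7 OR NOT x2) — x8 is true.
  22. (NOT x3 OR x7 OR NOT x5) — x7 is true.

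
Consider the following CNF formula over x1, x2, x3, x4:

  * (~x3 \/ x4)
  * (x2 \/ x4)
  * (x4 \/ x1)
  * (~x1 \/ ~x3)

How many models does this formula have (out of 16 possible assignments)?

Split on x4, then x1.
  x4=T, x1=T: remaining (x2,x3) ∈ {(F,F); (T,F)} — 2.
  x4=T, x1=F: remaining (x2,x3) ∈ {(F,F); (F,T); (T,F); (T,T)} — 4.
  x4=F, x1=T: remaining (x2,x3) ∈ {(T,F)} — 1.
  x4=F, x1=F: a clause becomes empty — 0.
Total: 2 + 4 + 1 + 0 = 7.

7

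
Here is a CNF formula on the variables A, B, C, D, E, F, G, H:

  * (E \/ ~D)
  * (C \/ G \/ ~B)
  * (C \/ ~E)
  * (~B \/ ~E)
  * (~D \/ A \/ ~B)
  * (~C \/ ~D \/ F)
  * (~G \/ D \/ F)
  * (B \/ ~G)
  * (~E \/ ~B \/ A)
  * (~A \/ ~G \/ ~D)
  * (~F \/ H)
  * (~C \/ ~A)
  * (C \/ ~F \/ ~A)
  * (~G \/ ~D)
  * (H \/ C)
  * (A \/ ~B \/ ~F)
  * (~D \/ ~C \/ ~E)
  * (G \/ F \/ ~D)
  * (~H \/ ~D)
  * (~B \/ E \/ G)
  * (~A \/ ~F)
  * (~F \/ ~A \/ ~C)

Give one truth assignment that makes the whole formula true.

Branch on A: take A = False.
Branch on B: take B = False.
  then G is forced to False.
Try C = True.
For the remaining variables, D = False, E = True, F = True, H = True works.

A = F  B = F  C = T  D = F  E = T  F = T  G = F  H = T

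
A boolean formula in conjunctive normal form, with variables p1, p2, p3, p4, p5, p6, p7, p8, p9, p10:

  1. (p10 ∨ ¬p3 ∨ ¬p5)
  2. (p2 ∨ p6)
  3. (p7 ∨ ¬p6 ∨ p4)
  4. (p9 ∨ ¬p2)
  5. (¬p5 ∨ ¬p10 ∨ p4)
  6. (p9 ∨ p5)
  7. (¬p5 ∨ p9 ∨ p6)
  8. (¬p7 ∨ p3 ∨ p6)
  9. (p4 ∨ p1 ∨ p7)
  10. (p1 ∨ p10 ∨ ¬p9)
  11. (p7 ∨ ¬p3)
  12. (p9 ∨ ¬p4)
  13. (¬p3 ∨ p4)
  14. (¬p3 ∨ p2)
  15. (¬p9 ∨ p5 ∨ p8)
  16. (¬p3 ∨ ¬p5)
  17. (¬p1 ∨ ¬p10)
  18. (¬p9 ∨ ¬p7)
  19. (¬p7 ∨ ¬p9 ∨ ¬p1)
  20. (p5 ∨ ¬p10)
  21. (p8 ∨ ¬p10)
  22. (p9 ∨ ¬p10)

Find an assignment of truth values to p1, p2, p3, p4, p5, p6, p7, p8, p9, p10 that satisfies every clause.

p1=T, p2=F, p3=F, p4=T, p5=T, p6=T, p7=F, p8=F, p9=T, p10=F

Set p1 = True and propagate.
  then p10 is forced to False.
Branch on p2: take p2 = False.
  then p6 is forced to True.
  then p3 is forced to False.
Try p4 = True.
  then p9 is forced to True.
  then p7 is forced to False.
For the remaining variables, p5 = True, p8 = False works.
Check each clause:
  1. (p10 ∨ ¬p5 ∨ ¬p3) — ¬p3 is true.
  2. (p2 ∨ p6) — p6 is true.
  3. (p4 ∨ ¬p6 ∨ p7) — p4 is true.
  4. (¬p2 ∨ p9) — p9 is true.
  5. (p4 ∨ ¬p10 ∨ ¬p5) — p4 is true.
  6. (p5 ∨ p9) — p9 is true.
  7. (p6 ∨ p9 ∨ ¬p5) — p9 is true.
  8. (p6 ∨ p3 ∨ ¬p7) — ¬p7 is true.
  9. (p7 ∨ p1 ∨ p4) — p1 is true.
  10. (p10 ∨ ¬p9 ∨ p1) — p1 is true.
  11. (¬p3 ∨ p7) — ¬p3 is true.
  12. (p9 ∨ ¬p4) — p9 is true.
  13. (p4 ∨ ¬p3) — p4 is true.
  14. (p2 ∨ ¬p3) — ¬p3 is true.
  15. (p8 ∨ p5 ∨ ¬p9) — p5 is true.
  16. (¬p3 ∨ ¬p5) — ¬p3 is true.
  17. (¬p1 ∨ ¬p10) — ¬p10 is true.
  18. (¬p7 ∨ ¬p9) — ¬p7 is true.
  19. (¬p7 ∨ ¬p1 ∨ ¬p9) — ¬p7 is true.
  20. (p5 ∨ ¬p10) — p5 is true.
  21. (¬p10 ∨ p8) — ¬p10 is true.
  22. (p9 ∨ ¬p10) — p9 is true.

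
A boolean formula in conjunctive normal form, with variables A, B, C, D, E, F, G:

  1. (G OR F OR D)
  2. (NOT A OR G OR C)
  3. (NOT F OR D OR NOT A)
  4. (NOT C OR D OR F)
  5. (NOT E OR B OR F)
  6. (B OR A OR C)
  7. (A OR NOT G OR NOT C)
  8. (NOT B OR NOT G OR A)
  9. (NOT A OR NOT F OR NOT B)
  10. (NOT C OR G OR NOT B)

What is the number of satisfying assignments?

Case analysis on A and B:
  A=T, B=T: E free; 3 ways for (C,D,F,G) × 2^1 = 6.
  A=T, B=F: 10 of the 32 assignments to (C,D,E,F,G) work.
  A=F, B=T: E free; 3 ways for (C,D,F,G) × 2^1 = 6.
  A=F, B=F: 5 of the 32 assignments to (C,D,E,F,G) work.
Total: 6 + 10 + 6 + 5 = 27.

27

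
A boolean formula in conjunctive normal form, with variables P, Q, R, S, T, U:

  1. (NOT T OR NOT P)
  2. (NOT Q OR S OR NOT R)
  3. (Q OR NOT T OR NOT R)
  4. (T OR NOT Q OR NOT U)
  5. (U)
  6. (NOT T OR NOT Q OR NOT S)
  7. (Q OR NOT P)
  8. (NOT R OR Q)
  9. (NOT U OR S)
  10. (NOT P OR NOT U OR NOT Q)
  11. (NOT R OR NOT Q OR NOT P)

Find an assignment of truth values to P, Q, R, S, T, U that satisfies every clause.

P = False, Q = False, R = False, S = True, T = True, U = True

(U) is a unit clause, so U = True.
(S) is a unit clause, so S = True.
Pure literal: P appears only negated; assign P = False.
Pure literal: R appears only negated; assign R = False.
Branch on Q: take Q = False.
T is now unconstrained; take T = True.
Every clause has at least one true literal under this assignment.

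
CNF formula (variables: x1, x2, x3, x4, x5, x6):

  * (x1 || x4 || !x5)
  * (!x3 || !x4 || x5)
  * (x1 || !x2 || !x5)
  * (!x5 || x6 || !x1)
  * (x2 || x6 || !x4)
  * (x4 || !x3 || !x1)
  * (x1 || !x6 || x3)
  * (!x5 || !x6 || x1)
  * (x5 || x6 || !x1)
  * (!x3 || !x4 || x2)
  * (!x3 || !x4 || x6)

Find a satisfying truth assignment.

Try x1 = False.
Branch on x2: take x2 = False.
Try x3 = False.
  then x6 is forced to False.
  then x4 is forced to False.
  then x5 is forced to False.
Every clause has at least one true literal under this assignment.
Check each clause:
  1. (!x5 || x4 || x1) — !x5 is true.
  2. (!x4 || x5 || !x3) — !x4 is true.
  3. (!x2 || x1 || !x5) — !x5 is true.
  4. (x6 || !x5 || !x1) — !x5 is true.
  5. (x2 || x6 || !x4) — !x4 is true.
  6. (!x1 || !x3 || x4) — !x3 is true.
  7. (x1 || x3 || !x6) — !x6 is true.
  8. (!x6 || x1 || !x5) — !x6 is true.
  9. (x5 || x6 || !x1) — !x1 is true.
  10. (!x4 || !x3 || x2) — !x4 is true.
  11. (!x4 || !x3 || x6) — !x4 is true.

x1 = False, x2 = False, x3 = False, x4 = False, x5 = False, x6 = False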